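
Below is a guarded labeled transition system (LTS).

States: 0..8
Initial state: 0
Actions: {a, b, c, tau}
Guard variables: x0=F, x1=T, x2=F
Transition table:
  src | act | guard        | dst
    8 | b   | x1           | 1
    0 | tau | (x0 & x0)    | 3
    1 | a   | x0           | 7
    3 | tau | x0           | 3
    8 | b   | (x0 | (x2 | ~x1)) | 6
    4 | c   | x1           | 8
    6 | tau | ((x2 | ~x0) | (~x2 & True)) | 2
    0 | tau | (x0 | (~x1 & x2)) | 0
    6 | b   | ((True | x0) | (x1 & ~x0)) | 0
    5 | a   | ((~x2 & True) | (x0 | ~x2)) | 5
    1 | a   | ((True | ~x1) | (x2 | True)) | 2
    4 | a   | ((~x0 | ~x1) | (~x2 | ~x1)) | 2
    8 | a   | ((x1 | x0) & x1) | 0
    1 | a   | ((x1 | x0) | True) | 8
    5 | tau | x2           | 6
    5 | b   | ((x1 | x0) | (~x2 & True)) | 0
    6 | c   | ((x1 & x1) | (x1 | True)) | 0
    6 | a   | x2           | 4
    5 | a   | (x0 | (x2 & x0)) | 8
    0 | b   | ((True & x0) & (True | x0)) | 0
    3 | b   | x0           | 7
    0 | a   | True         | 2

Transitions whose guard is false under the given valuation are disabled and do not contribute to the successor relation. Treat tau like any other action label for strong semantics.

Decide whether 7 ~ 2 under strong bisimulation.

Answer: BISIMILAR

Analysis:
Compute ~ classes (split until stable):
  round 0: {{0,1,2,3,4,5,6,7,8}}
  round 1: {{0,1},{2,3,7},{4},{5,8},{6}}
  round 2: {{0},{1},{2,3,7},{4},{5},{6},{8}}
7 equivalence class(es) (converged in 3)
class of 7: {2,3,7}; class of 2: {2,3,7}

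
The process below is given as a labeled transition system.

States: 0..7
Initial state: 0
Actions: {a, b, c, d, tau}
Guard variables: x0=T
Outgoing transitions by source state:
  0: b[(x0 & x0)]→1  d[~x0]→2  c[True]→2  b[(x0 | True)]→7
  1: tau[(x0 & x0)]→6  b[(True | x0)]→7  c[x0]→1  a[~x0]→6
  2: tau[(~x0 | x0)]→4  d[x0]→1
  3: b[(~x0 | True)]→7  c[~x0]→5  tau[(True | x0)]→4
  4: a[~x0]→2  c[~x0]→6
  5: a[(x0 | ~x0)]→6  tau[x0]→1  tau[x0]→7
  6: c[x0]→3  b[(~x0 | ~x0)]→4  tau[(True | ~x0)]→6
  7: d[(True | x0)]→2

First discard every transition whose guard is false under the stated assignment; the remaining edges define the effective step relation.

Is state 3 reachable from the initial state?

Answer: REACHABLE

Analysis:
After dropping false guards: 16 live edges.
depth 0: {0}
depth 1: {1,2,7}  total {0,1,2,7}
depth 2: {4,6}  total {0,1,2,4,6,7}
depth 3: {3}  total {0,1,2,3,4,6,7}
Reachable = {0,1,2,3,4,6,7}
witness 3: b·tau·c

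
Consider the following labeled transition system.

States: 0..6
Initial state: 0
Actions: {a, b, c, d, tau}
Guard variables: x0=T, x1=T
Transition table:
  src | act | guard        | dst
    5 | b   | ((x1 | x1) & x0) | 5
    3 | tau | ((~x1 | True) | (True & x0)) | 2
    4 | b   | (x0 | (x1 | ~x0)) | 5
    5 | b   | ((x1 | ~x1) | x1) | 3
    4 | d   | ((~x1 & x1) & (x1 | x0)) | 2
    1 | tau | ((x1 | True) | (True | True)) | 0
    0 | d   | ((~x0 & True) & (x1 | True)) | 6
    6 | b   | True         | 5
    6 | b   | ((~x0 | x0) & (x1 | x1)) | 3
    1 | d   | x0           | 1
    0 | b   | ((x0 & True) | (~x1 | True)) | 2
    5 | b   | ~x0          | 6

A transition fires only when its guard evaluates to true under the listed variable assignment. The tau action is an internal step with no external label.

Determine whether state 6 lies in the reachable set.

Answer: UNREACHABLE

Trace:
After dropping false guards: 9 live edges.
Layer 0: {0}
Layer 1: {2}  total {0,2}
Reachable = {0,2}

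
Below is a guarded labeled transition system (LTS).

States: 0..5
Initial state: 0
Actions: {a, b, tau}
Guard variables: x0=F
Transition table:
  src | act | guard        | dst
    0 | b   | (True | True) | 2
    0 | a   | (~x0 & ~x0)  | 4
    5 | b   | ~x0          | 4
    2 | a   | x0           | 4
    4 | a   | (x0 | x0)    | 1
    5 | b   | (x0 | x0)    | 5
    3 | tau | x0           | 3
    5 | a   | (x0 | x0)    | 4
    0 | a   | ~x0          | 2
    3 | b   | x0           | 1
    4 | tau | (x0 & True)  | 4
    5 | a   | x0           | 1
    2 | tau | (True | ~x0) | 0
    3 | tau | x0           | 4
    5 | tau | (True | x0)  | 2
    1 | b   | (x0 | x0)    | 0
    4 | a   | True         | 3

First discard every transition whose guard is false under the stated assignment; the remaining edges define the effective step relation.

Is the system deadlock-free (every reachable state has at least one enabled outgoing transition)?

Answer: DEADLOCK at state 3

Analysis:
R = {0,2,3,4}
  0: a→2  a→4  b→2  [deg 3]
  2: tau→0  [deg 1]
  3: ∅  [deadlock]
  4: a→3  [deg 1]
witness 3: a·a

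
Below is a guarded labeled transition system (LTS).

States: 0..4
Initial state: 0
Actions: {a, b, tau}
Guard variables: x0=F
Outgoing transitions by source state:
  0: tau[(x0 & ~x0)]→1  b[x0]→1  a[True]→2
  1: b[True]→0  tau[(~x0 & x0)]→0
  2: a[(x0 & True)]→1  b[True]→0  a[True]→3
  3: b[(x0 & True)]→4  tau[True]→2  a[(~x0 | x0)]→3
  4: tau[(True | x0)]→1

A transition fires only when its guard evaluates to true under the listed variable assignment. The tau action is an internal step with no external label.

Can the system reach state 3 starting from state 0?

Answer: REACHABLE

Trace:
Guard filter leaves 7 enabled edge(s).
Layer 0: {0}
Layer 1: {2}  now seen {0,2}
Layer 2: {3}  now seen {0,2,3}
Reachable = {0,2,3}
trace reaching 3: a·a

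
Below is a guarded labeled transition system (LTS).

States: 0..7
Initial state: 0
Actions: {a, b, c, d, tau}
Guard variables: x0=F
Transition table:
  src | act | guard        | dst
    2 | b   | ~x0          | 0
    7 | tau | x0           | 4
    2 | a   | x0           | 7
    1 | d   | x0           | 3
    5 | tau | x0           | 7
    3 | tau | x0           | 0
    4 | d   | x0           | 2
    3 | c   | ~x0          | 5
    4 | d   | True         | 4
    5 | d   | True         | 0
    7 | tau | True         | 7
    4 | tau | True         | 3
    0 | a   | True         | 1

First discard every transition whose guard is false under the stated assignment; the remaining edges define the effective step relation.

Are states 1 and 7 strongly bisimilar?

Compute ~ classes (split until stable):
  π0 = {{0,1,2,3,4,5,6,7}}
  π1 = {{0},{1,6},{2},{3},{4},{5},{7}}
7 equivalence class(es) (converged in 2)
1∈{1,6}, 7∈{7}

Answer: NOT BISIMILAR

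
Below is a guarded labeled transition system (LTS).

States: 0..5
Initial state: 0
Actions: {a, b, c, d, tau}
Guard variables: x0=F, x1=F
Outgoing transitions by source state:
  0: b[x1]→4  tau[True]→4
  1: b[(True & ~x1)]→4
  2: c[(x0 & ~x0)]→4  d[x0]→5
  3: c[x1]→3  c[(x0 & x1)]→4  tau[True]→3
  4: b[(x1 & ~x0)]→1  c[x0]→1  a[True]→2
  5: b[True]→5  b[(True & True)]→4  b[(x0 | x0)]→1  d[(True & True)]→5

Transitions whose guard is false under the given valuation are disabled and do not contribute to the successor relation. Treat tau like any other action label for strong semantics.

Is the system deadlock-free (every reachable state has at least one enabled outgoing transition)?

Answer: DEADLOCK at state 2

Trace:
Reachable = {0,2,4}
  0: tau→4  [1 out]
  2: ∅  [deadlock]
  4: a→2  [1 out]
trace reaching 2: tau·a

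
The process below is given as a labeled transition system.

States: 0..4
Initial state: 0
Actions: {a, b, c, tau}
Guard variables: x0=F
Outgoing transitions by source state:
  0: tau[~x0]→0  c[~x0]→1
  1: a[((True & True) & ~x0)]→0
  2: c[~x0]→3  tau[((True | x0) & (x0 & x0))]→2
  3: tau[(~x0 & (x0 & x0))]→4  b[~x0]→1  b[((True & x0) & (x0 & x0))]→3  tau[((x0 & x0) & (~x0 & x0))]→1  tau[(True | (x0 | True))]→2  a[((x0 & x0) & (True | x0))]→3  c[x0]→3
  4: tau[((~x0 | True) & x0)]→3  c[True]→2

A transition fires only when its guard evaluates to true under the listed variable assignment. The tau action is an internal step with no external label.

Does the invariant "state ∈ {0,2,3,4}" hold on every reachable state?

Inv-set: {0,2,3,4}
Reachable = {0,1}
  0: ok
  1: outside
reach 1 via c — violates

Answer: INVARIANT VIOLATED at state 1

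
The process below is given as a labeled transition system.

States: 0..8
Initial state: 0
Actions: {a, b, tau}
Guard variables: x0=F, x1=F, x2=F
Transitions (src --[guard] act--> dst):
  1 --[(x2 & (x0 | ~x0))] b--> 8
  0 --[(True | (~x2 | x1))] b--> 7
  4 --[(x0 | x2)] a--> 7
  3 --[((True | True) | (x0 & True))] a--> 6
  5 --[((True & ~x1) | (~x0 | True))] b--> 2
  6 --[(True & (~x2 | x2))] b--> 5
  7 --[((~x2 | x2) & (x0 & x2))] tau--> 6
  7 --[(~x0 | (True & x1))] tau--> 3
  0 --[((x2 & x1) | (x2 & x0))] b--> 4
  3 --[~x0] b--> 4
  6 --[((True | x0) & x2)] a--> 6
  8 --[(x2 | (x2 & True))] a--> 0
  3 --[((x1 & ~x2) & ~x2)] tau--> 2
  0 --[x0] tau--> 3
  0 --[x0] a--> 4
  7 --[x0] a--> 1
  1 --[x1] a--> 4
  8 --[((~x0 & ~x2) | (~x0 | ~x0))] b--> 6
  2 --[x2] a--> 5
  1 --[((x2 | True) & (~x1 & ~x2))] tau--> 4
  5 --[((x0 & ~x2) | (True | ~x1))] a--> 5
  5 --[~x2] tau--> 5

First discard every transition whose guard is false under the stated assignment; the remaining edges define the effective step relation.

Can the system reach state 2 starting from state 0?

Answer: REACHABLE

Analysis:
10 transition(s) survive guard evaluation.
Layer 0: {0}
Layer 1: {7}  now seen {0,7}
Layer 2: {3}  now seen {0,3,7}
Layer 3: {4,6}  now seen {0,3,4,6,7}
Layer 4: {5}  now seen {0,3,4,5,6,7}
Layer 5: {2}  now seen {0,2,3,4,5,6,7}
Reachable = {0,2,3,4,5,6,7}
trace reaching 2: b·tau·a·b·b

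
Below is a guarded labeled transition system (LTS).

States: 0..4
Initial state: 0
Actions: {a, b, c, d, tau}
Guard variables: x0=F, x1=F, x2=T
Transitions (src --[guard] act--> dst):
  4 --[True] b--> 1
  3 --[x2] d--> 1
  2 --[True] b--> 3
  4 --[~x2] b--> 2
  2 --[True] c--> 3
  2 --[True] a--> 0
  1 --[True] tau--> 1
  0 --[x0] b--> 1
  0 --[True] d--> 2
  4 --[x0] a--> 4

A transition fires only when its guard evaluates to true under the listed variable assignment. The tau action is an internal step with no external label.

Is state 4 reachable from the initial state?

After dropping false guards: 7 live edges.
L0 = {0}
L1 = {2}  now seen {0,2}
L2 = {3}  now seen {0,2,3}
L3 = {1}  now seen {0,1,2,3}
R = {0,1,2,3}

Answer: UNREACHABLE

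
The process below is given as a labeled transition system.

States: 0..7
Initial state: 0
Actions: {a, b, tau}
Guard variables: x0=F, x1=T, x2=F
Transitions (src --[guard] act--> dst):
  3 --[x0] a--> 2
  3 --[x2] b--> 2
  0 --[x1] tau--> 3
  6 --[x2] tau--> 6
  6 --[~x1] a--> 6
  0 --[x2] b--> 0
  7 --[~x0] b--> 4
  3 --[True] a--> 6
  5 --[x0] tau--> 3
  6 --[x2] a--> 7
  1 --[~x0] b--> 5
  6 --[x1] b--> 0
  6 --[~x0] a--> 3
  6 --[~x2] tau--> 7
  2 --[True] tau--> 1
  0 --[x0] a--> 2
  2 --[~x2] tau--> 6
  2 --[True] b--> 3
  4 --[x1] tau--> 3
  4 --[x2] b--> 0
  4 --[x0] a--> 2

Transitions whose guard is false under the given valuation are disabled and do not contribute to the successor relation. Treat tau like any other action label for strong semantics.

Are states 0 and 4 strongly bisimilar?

Compute ~ classes (split until stable):
  round 0: {{0,1,2,3,4,5,6,7}}
  round 1: {{0,4},{1,7},{2},{3},{5},{6}}
  round 2: {{0,4},{1},{2},{3},{5},{6},{7}}
Fixed point at round 3; 7 class(es).
[0]={0,4}  [4]={0,4}

Answer: BISIMILAR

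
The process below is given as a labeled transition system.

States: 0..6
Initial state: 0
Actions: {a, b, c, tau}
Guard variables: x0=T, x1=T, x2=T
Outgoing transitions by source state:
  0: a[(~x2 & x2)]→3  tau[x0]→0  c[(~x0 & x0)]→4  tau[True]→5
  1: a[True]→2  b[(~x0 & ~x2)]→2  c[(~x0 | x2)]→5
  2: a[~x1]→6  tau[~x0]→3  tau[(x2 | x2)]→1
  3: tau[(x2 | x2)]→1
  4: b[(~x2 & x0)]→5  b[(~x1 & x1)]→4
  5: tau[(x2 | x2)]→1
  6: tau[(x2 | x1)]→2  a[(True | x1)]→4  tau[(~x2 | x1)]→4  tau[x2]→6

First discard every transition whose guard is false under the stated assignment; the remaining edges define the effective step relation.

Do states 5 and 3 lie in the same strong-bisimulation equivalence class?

Answer: BISIMILAR

Working:
Compute ~ classes (split until stable):
  round 0: {{0,1,2,3,4,5,6}}
  round 1: {{0,2,3,5},{1},{4},{6}}
  round 2: {{0},{1},{2,3,5},{4},{6}}
Fixed point at round 3; 5 class(es).
5∈{2,3,5}, 3∈{2,3,5}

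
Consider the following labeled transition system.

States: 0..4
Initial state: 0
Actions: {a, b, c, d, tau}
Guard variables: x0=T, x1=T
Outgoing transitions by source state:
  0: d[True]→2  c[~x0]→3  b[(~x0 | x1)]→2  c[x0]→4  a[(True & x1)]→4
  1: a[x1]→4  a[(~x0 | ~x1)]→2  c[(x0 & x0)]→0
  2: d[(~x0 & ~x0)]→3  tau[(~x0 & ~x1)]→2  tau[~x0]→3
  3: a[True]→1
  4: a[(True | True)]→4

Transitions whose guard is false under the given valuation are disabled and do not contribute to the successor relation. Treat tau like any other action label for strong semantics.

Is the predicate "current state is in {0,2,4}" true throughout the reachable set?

Answer: INVARIANT HOLDS

Analysis:
Allowed set {0,2,4}
R = {0,2,4}
  0: safe
  2: safe
  4: safe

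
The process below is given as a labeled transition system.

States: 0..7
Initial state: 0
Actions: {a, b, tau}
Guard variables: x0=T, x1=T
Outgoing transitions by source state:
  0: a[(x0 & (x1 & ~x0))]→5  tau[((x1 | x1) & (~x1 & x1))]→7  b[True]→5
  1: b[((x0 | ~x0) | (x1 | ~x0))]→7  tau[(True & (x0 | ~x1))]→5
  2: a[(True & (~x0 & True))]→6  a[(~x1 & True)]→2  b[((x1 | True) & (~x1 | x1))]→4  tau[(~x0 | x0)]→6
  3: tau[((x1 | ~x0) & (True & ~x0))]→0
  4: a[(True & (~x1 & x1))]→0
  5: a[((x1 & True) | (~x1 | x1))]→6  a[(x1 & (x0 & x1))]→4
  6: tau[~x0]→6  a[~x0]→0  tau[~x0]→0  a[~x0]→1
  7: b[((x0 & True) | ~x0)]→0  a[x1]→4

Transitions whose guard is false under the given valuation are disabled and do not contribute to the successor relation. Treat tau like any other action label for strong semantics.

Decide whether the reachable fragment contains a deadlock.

R = {0,4,5,6}
  0: b→5  [1 exit(s)]
  4: ∅  [no exit]
  5: a→4  a→6  [2 exit(s)]
  6: ∅  [no exit]
witness 4: b·a

Answer: DEADLOCK at state 4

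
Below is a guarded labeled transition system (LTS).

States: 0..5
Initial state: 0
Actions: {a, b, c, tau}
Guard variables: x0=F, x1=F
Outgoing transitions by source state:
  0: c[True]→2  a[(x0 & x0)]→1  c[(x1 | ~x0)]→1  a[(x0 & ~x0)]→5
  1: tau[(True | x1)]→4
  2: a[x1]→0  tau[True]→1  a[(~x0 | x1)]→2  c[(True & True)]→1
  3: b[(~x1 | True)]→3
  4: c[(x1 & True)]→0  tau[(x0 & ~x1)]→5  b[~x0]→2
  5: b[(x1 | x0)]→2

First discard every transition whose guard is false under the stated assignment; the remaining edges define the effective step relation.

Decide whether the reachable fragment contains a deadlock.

R = {0,1,2,4}
  0: c→1  c→2  [2 exit(s)]
  1: tau→4  [1 exit(s)]
  2: a→2  c→1  tau→1  [3 exit(s)]
  4: b→2  [1 exit(s)]

Answer: DEADLOCK-FREE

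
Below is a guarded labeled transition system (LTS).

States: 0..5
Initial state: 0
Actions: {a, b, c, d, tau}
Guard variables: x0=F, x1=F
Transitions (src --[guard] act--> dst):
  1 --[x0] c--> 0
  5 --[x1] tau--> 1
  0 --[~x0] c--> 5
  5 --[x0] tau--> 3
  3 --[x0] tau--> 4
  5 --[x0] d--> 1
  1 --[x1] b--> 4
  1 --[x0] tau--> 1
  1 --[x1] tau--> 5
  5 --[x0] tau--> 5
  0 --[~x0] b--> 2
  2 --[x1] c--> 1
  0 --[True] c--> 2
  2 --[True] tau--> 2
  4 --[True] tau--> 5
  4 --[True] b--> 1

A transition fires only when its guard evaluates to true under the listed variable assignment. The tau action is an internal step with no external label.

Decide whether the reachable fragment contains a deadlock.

Answer: DEADLOCK at state 5

Analysis:
Reachable = {0,2,5}
  0: b→2  c→2  c→5  [deg 3]
  2: tau→2  [deg 1]
  5: ∅  [no exit]
witness 5: c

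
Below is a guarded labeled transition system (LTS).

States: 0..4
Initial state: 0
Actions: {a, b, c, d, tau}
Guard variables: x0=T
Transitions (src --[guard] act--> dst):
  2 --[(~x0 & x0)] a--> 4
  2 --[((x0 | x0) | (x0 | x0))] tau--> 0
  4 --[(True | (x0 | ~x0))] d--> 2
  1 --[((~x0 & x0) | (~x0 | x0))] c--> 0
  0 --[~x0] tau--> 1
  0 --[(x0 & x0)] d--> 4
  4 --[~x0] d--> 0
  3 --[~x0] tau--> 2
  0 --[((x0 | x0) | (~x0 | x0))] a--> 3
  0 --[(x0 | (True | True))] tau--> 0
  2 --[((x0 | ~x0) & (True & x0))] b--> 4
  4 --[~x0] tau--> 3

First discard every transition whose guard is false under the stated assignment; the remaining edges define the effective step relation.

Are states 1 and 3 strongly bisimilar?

Refine partition for ~:
  round 0: {{0,1,2,3,4}}
  round 1: {{0},{1},{2},{3},{4}}
stable after 2 split(s): 5 block(s)
[1]={1}  [3]={3}

Answer: NOT BISIMILAR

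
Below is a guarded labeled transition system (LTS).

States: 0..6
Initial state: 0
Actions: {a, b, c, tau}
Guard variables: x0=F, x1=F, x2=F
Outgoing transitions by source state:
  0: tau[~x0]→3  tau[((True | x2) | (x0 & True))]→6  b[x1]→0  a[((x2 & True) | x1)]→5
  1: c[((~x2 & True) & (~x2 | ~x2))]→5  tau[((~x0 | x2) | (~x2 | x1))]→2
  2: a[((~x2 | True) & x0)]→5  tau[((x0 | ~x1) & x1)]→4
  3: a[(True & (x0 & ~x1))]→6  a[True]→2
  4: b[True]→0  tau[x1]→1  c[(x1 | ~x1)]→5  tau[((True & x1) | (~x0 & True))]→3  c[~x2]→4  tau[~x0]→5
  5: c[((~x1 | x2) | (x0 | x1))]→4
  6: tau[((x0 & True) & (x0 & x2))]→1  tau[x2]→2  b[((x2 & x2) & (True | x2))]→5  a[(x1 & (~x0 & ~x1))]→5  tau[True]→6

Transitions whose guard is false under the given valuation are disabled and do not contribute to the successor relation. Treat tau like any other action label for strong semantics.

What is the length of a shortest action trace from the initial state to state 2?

Answer: 2

Trace:
Layered search for 2:
  Layer 0: {0}
  Layer 1: {3,6}
  Layer 2: {2}
2 enters at depth 2; path tau·a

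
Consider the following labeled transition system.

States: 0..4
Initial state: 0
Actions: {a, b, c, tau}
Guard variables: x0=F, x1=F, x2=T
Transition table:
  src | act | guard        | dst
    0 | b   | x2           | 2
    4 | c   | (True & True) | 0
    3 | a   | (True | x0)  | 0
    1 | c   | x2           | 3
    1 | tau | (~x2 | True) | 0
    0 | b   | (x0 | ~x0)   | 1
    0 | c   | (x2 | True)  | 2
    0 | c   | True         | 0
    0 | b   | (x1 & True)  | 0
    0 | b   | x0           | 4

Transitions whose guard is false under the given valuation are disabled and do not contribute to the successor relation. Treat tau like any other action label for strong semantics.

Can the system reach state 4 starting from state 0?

Answer: UNREACHABLE

Trace:
Guard filter leaves 8 enabled edge(s).
depth 0: {0}
depth 1: {1,2}  total {0,1,2}
depth 2: {3}  total {0,1,2,3}
Reach set: {0,1,2,3}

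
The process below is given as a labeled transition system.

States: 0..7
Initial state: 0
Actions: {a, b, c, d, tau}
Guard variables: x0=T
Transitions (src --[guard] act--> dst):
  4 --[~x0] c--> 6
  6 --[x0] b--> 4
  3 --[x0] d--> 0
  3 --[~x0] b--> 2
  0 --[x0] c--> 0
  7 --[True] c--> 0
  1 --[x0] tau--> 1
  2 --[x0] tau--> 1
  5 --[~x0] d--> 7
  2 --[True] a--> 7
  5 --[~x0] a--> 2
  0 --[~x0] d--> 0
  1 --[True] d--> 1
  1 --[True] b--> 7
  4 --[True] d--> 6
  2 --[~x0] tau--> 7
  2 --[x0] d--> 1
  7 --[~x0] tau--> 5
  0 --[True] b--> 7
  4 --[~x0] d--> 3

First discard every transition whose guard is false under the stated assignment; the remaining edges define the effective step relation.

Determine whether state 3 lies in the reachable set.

Answer: UNREACHABLE

Trace:
Guard filter leaves 12 enabled edge(s).
Layer 0: {0}
Layer 1: {7}  now seen {0,7}
R = {0,7}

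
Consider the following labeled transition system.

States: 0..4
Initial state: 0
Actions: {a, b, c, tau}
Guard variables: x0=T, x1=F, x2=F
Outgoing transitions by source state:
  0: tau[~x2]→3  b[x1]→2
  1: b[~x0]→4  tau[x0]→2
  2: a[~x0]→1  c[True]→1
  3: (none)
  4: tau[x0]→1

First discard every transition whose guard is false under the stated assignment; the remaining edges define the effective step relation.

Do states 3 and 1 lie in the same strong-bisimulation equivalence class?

Compute ~ classes (split until stable):
  π0 = {{0,1,2,3,4}}
  π1 = {{0,1,4},{2},{3}}
  π2 = {{0},{1},{2},{3},{4}}
5 equivalence class(es) (converged in 3)
[3]={3}  [1]={1}

Answer: NOT BISIMILAR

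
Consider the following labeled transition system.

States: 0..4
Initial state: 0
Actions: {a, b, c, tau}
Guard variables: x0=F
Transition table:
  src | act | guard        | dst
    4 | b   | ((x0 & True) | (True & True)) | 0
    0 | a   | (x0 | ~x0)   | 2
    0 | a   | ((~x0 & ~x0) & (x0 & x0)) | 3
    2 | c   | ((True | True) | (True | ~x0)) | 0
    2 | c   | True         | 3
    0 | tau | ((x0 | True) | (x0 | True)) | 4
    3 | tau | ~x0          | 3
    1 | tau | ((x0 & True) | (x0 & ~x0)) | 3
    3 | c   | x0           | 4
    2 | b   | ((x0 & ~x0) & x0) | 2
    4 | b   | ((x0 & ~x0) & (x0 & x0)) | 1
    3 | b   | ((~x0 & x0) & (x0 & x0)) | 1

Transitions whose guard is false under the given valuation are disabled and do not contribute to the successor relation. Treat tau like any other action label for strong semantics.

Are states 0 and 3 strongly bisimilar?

Refine partition for ~:
  π0 = {{0,1,2,3,4}}
  π1 = {{0},{1},{2},{3},{4}}
Fixed point at round 2; 5 class(es).
class of 0: {0}; class of 3: {3}

Answer: NOT BISIMILAR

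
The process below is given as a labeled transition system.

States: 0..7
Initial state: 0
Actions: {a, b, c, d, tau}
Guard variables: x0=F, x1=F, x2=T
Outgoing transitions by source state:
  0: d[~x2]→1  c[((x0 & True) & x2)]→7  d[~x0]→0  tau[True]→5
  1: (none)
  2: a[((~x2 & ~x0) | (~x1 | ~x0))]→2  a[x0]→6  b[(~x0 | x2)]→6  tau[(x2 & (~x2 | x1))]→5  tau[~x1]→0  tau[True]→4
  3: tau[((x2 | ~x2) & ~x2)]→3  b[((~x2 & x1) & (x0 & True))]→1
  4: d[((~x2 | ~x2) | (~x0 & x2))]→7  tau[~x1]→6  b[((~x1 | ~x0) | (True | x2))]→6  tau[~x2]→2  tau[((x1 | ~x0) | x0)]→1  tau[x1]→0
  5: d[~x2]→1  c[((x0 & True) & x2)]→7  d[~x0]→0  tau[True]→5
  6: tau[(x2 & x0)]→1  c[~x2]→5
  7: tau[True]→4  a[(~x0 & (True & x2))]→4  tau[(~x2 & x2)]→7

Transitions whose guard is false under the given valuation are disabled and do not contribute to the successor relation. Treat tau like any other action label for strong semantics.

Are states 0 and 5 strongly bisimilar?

Compute ~ classes (split until stable):
  P[0] = {{0,1,2,3,4,5,6,7}}
  P[1] = {{0,5},{1,3,6},{2},{4},{7}}
stable after 2 split(s): 5 block(s)
class of 0: {0,5}; class of 5: {0,5}

Answer: BISIMILAR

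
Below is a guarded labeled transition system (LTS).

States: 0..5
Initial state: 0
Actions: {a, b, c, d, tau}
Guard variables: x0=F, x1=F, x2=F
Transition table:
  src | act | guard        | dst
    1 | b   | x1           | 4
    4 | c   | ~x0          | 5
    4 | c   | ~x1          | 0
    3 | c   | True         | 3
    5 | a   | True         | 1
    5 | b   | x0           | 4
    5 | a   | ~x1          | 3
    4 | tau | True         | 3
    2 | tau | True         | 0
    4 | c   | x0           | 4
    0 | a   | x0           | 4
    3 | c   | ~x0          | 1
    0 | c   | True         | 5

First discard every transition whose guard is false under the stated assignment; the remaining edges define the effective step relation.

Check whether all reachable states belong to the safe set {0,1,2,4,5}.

Allowed set {0,1,2,4,5}
R = {0,1,3,5}
  0: safe
  1: safe
  3: VIOLATES
  5: safe
reach 3 via c·a — violates

Answer: INVARIANT VIOLATED at state 3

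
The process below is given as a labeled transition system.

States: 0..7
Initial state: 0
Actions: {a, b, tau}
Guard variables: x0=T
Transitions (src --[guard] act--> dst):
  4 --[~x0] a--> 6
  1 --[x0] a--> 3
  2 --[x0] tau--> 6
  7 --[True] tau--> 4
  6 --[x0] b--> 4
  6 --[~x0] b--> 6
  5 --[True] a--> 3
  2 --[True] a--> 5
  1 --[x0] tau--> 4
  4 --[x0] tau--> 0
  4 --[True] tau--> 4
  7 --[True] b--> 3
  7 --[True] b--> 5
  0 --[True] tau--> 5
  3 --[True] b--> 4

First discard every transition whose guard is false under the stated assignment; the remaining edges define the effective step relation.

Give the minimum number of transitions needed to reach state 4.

Breadth-first toward 4:
  Layer 0: {0}
  Layer 1: {5}
  Layer 2: {3}
  Layer 3: {4}
depth(4)=3, e.g. tau·a·b

Answer: 3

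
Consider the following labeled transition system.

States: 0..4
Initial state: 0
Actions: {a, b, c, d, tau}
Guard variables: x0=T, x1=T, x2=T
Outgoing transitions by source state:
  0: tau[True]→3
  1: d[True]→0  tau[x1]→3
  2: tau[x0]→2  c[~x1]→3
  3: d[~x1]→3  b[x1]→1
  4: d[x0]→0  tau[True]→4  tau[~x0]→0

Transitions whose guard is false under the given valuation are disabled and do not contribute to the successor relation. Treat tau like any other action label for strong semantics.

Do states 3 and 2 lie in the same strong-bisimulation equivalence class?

Bisimulation quotient by refinement:
  π0 = {{0,1,2,3,4}}
  π1 = {{0,2},{1,4},{3}}
  π2 = {{0},{1},{2},{3},{4}}
5 equivalence class(es) (converged in 3)
class of 3: {3}; class of 2: {2}

Answer: NOT BISIMILAR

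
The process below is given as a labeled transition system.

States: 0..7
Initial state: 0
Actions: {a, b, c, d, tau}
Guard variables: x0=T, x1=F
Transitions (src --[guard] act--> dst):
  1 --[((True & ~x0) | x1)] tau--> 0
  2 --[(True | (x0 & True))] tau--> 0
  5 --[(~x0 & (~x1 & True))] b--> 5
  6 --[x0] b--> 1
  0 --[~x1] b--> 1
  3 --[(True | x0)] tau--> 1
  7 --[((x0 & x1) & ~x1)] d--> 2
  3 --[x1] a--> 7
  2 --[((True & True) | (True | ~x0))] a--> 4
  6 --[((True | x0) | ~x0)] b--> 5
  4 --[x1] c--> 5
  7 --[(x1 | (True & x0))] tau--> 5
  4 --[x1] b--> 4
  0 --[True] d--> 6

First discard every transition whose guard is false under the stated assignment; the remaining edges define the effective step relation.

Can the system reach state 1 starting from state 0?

Guard filter leaves 8 enabled edge(s).
L0 = {0}
L1 = {1,6}  now seen {0,1,6}
L2 = {5}  now seen {0,1,5,6}
Reachable = {0,1,5,6}
Path to 1: b

Answer: REACHABLE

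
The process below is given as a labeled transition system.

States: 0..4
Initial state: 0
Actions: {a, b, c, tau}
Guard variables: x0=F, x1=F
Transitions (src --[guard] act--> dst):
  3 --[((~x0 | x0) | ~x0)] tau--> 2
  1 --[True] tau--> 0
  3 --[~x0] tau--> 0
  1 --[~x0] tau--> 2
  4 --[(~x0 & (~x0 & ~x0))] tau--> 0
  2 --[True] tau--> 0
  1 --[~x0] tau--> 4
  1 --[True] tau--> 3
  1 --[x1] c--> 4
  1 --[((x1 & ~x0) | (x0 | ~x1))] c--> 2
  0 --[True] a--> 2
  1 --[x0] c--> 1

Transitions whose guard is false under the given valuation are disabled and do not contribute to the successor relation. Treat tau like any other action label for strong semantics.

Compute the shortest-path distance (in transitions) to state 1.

BFS to 1:
  L0 = {0}
  L1 = {2}
1 never appears.

Answer: UNREACHABLE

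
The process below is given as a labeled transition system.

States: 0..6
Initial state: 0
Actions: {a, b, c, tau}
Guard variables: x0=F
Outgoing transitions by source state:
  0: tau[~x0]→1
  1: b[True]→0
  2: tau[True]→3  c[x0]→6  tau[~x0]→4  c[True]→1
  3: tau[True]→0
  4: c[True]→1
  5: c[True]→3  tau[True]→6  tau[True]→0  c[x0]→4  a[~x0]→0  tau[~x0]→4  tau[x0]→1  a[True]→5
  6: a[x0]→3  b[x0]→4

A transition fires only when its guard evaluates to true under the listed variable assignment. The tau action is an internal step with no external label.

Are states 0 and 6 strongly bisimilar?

Compute ~ classes (split until stable):
  P[0] = {{0,1,2,3,4,5,6}}
  P[1] = {{0,3},{1},{2},{4},{5},{6}}
  P[2] = {{0},{1},{2},{3},{4},{5},{6}}
stable after 3 split(s): 7 block(s)
class of 0: {0}; class of 6: {6}

Answer: NOT BISIMILAR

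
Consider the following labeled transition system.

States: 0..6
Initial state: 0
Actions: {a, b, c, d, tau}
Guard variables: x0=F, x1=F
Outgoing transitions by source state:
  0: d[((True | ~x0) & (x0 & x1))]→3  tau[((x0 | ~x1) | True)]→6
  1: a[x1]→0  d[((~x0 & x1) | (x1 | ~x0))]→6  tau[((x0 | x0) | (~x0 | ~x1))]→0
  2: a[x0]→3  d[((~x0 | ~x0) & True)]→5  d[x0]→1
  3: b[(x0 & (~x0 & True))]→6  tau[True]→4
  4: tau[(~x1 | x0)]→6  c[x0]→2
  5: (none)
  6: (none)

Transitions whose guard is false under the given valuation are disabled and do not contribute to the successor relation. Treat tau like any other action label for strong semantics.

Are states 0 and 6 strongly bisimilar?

Answer: NOT BISIMILAR

Working:
Bisimulation quotient by refinement:
  π0 = {{0,1,2,3,4,5,6}}
  π1 = {{0,3,4},{1},{2},{5,6}}
  π2 = {{0,4},{1},{2},{3},{5,6}}
stable after 3 split(s): 5 block(s)
class of 0: {0,4}; class of 6: {5,6}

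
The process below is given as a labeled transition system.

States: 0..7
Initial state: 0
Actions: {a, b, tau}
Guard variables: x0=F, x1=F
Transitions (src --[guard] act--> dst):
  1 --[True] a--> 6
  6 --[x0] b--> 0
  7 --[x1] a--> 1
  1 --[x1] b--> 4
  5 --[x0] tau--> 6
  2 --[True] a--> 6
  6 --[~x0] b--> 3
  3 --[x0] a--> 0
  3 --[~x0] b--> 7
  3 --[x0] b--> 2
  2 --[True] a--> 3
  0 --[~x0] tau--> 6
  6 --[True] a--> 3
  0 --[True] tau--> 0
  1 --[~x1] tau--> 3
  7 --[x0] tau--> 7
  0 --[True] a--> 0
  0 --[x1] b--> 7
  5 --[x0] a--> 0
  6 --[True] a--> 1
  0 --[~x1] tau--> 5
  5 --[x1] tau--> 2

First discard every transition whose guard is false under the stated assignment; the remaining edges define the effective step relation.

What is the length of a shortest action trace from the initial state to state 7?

Answer: 3

Trace:
Breadth-first toward 7:
  L0 = {0}
  L1 = {5,6}
  L2 = {1,3}
  L3 = {7}
7 enters at depth 3; path tau·a·b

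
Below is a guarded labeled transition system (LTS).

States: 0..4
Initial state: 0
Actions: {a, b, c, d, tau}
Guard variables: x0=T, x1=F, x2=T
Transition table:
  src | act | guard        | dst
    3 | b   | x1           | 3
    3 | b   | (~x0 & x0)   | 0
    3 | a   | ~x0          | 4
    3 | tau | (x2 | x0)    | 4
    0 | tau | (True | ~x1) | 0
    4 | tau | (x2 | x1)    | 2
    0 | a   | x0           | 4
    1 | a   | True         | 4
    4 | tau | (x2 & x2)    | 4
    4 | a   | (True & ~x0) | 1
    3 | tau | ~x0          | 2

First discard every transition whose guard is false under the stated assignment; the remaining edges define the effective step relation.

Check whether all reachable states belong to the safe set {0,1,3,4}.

Safe = {0,1,3,4}
Reachable = {0,2,4}
  0: ok
  2: VIOLATES
  4: ok
reach 2 via a·tau — violates

Answer: INVARIANT VIOLATED at state 2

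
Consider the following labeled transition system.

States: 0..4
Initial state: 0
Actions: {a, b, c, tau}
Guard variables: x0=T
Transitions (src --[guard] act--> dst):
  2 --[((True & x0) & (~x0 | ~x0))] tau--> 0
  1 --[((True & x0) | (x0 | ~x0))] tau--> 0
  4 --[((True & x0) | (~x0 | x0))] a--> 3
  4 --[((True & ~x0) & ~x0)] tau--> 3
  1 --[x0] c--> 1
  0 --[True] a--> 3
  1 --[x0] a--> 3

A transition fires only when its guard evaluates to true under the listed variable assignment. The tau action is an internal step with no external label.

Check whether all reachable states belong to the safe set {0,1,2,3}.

Answer: INVARIANT HOLDS

Analysis:
Inv-set: {0,1,2,3}
Reachable = {0,3}
  0: safe
  3: safe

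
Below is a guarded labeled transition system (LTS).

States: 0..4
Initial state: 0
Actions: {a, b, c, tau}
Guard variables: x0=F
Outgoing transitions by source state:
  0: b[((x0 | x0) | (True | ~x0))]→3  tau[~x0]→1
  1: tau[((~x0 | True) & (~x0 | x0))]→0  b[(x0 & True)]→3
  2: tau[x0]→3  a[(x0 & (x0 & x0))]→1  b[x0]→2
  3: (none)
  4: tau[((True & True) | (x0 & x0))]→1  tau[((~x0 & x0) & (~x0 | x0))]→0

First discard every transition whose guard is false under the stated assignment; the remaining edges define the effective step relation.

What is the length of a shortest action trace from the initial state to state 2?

Answer: UNREACHABLE

Analysis:
Layered search for 2:
  depth 0: {0}
  depth 1: {1,3}
2 never appears.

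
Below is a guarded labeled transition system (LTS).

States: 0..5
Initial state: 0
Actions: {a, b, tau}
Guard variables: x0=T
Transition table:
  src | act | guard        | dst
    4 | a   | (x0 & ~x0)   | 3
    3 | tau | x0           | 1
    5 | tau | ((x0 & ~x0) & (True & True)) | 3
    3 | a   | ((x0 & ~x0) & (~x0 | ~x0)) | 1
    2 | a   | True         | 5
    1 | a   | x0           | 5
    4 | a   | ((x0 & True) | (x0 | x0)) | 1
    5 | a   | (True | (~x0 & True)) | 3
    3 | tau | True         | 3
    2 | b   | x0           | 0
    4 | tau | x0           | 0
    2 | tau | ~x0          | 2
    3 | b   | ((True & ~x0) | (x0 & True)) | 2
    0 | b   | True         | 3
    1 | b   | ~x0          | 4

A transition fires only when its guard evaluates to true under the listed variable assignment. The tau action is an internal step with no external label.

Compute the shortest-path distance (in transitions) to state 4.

Breadth-first toward 4:
  Layer 0: {0}
  Layer 1: {3}
  Layer 2: {1,2}
  Layer 3: {5}
4 never appears.

Answer: UNREACHABLE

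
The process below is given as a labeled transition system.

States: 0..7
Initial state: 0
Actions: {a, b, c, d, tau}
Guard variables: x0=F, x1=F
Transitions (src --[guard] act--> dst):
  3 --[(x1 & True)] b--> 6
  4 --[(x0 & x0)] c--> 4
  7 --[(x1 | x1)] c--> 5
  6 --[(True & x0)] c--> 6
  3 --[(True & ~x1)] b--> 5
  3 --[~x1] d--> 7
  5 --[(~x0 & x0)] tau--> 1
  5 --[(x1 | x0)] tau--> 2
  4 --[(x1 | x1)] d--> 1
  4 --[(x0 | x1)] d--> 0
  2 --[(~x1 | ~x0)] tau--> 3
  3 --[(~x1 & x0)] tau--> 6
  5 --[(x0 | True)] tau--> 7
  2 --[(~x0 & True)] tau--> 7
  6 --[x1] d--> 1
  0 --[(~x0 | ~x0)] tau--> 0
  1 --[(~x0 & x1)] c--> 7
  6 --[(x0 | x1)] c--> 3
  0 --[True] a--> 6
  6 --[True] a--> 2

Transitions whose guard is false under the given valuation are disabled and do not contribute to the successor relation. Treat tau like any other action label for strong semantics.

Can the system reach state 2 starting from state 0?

Guard filter leaves 8 enabled edge(s).
L0 = {0}
L1 = {6}  now seen {0,6}
L2 = {2}  now seen {0,2,6}
L3 = {3,7}  now seen {0,2,3,6,7}
L4 = {5}  now seen {0,2,3,5,6,7}
R = {0,2,3,5,6,7}
trace reaching 2: a·a

Answer: REACHABLE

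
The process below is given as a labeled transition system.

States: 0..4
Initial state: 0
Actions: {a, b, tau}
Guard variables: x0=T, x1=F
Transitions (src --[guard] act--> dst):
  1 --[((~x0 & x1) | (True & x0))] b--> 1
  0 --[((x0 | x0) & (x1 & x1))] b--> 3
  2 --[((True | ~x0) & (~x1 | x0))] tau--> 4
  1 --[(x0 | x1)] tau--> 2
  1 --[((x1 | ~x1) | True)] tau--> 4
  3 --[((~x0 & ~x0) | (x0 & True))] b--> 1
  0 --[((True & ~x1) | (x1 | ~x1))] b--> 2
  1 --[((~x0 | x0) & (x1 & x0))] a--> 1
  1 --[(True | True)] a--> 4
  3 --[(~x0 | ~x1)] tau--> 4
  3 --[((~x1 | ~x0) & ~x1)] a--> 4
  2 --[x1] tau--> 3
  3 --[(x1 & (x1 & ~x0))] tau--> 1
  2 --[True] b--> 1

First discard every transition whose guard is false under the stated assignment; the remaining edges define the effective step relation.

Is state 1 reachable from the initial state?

Guard filter leaves 10 enabled edge(s).
Layer 0: {0}
Layer 1: {2}  total {0,2}
Layer 2: {1,4}  total {0,1,2,4}
Reachable = {0,1,2,4}
witness 1: b·b

Answer: REACHABLE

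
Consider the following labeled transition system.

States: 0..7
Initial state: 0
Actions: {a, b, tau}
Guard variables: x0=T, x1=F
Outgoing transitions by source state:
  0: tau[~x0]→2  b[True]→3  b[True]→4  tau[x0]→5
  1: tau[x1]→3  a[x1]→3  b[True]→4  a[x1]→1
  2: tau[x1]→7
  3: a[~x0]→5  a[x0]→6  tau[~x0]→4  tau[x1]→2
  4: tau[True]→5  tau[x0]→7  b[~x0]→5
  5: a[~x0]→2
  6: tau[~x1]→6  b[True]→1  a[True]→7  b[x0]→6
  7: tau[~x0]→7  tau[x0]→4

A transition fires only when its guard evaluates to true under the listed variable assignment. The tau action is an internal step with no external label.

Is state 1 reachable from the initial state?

Guard filter leaves 12 enabled edge(s).
depth 0: {0}
depth 1: {3,4,5}  total {0,3,4,5}
depth 2: {6,7}  total {0,3,4,5,6,7}
depth 3: {1}  total {0,1,3,4,5,6,7}
Reachable = {0,1,3,4,5,6,7}
trace reaching 1: b·a·b

Answer: REACHABLE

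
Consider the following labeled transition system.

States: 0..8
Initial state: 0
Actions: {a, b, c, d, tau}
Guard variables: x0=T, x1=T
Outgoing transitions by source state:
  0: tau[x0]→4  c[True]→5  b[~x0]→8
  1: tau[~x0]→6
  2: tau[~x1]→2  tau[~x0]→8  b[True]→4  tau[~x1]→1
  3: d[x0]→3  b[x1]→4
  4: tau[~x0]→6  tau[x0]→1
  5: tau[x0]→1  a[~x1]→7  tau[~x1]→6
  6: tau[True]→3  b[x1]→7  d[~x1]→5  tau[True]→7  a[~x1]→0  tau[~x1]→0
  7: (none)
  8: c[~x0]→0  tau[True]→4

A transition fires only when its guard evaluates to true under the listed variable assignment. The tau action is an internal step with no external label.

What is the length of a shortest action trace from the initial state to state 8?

Answer: UNREACHABLE

Working:
Layered search for 8:
  depth 0: {0}
  depth 1: {4,5}
  depth 2: {1}
8 never appears.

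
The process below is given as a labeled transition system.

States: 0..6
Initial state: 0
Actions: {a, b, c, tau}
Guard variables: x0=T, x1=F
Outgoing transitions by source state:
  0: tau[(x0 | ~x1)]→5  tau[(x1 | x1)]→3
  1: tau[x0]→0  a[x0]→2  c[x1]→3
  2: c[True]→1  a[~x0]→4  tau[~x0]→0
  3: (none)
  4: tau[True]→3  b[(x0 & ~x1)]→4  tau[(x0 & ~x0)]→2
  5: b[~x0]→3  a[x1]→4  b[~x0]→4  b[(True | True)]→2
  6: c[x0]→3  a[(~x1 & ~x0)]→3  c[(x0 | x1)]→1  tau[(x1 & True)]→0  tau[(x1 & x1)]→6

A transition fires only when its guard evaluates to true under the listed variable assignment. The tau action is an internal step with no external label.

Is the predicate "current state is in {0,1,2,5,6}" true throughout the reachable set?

Answer: INVARIANT HOLDS

Analysis:
Inv-set: {0,1,2,5,6}
Reach set: {0,1,2,5}
  0: safe
  1: safe
  2: safe
  5: safe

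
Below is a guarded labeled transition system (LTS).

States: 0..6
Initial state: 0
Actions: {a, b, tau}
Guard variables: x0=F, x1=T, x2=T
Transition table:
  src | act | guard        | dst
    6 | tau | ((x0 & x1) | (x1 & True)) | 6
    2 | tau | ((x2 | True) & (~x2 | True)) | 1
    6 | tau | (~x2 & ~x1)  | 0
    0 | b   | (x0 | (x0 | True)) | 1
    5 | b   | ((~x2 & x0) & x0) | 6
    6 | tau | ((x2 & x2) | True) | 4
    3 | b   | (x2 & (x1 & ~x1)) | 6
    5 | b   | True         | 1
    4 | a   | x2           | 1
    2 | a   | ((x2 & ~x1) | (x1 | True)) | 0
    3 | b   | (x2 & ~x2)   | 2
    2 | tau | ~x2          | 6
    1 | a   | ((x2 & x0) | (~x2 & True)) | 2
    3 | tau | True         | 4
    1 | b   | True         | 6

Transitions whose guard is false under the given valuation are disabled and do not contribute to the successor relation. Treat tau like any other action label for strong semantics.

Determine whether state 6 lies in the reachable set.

Answer: REACHABLE

Trace:
After dropping false guards: 9 live edges.
depth 0: {0}
depth 1: {1}  cumulative {0,1}
depth 2: {6}  cumulative {0,1,6}
depth 3: {4}  cumulative {0,1,4,6}
Reachable = {0,1,4,6}
witness 6: b·b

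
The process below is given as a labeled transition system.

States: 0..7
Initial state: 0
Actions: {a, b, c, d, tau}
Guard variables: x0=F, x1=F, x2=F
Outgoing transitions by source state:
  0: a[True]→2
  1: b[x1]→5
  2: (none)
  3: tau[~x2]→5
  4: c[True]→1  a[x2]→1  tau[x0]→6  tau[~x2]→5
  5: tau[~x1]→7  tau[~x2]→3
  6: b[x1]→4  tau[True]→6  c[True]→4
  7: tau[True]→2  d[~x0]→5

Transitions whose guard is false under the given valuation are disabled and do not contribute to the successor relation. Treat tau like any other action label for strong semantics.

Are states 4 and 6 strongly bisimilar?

Answer: NOT BISIMILAR

Working:
Bisimulation quotient by refinement:
  π0 = {{0,1,2,3,4,5,6,7}}
  π1 = {{0},{1,2},{3,5},{4,6},{7}}
  π2 = {{0},{1,2},{3},{4},{5},{6},{7}}
7 equivalence class(es) (converged in 3)
4∈{4}, 6∈{6}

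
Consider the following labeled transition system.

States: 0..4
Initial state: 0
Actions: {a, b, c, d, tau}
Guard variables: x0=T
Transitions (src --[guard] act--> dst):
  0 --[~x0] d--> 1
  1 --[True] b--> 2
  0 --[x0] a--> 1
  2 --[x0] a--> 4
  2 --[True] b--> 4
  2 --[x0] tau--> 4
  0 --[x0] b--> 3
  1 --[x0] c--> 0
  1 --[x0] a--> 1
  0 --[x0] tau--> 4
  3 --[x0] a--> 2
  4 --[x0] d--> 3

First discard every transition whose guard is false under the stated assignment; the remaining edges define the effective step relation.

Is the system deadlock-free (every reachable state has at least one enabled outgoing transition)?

Answer: DEADLOCK-FREE

Analysis:
Reach set: {0,1,2,3,4}
  0: a→1  b→3  tau→4  [deg 3]
  1: a→1  b→2  c→0  [deg 3]
  2: a→4  b→4  tau→4  [deg 3]
  3: a→2  [deg 1]
  4: d→3  [deg 1]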